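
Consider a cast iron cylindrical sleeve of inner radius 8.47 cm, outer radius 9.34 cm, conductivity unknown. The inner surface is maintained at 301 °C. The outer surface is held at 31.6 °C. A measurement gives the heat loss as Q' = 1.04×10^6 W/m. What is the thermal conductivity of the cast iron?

k = 60.1 W/m·K

ΣR = ΔT/Q' = |301 − 31.6|/1.04×10^6 = 2.590×10^-4 m·K/W
ln(r₂/r₁)/(2πk) = 2.590×10^-4 ⇒ k = 0.09778/(2π·2.590×10^-4) = 60.1 W/m·K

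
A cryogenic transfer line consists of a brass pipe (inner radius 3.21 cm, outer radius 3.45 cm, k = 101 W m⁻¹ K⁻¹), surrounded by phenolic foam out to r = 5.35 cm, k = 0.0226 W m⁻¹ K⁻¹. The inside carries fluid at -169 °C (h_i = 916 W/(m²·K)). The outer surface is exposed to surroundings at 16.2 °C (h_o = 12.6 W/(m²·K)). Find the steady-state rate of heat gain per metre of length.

Q' = 55.6 W/m

Treat each layer as a resistance in series:
  R'_conv,in = 1/(2πr h) = 1/(2π·0.0321·916) = 0.005413 m·K/W
  R'_brass = ln(0.0345/0.0321)/(2πk) = 0.07210/(2π·101) = 1.136×10^-4 m·K/W
  R'_phenolic foam = ln(0.0535/0.0345)/(2πk) = 0.4387/(2π·0.0226) = 3.090 m·K/W
  R'_conv,out = 1/(2πr h) = 1/(2π·0.0535·12.6) = 0.2361 m·K/W
ΣR = 0.005413 + 1.136×10^-4 + 3.090 + 0.2361 = 3.332 m·K/W
Q' = ΔT/ΣR = (-169 °C − 16.2 °C)/3.332 = -55.6 W/m
(Negative Q' ⇒ heat flows inward; heat gain = 55.6 W/m.)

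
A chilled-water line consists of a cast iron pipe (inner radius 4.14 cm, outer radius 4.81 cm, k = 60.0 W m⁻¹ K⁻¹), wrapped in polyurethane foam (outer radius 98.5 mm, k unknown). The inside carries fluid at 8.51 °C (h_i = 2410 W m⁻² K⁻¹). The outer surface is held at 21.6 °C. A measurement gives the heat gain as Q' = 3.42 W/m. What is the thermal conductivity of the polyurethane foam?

k = 0.0298 W/m·K

ΣR = ΔT/Q' = |8.51 − 21.6|/3.42 = 3.827 m·K/W
Known resistances:
  R'_conv,in = 1/(2πr h) = 1/(2π·0.0414·2410) = 0.001595 m·K/W
  R'_cast iron = ln(0.0481/0.0414)/(2πk) = 0.1500/(2π·60.0) = 3.979×10^-4 m·K/W
R_polyurethane foam = ΣR − ΣR_known = 3.827 − 0.001993 = 3.825 m·K/W
ln(r₂/r₁)/(2πk) = 3.825 ⇒ k = 0.7168/(2π·3.825) = 0.0298 W/m·K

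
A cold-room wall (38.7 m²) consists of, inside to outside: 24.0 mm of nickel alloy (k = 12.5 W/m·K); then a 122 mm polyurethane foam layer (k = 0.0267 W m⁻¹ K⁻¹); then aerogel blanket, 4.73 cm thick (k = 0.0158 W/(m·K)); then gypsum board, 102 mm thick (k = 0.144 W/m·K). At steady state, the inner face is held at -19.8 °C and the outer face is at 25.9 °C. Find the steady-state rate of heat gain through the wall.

Q = 214 W

Treat each layer as a resistance in series:
  R_nickel alloy = L/(kA) = 0.0240/(12.5·38.7) = 4.961×10^-5 K/W
  R_polyurethane foam = L/(kA) = 0.122/(0.0267·38.7) = 0.1181 K/W
  R_aerogel blanket = L/(kA) = 0.0473/(0.0158·38.7) = 0.07736 K/W
  R_gypsum board = L/(kA) = 0.102/(0.144·38.7) = 0.01830 K/W
ΣR = 4.961×10^-5 + 0.1181 + 0.07736 + 0.01830 = 0.2138 K/W
Q = ΔT/ΣR = (-19.8 °C − 25.9 °C)/0.2138 = -214 W
(Negative Q ⇒ heat flows inward; heat gain = 214 W.)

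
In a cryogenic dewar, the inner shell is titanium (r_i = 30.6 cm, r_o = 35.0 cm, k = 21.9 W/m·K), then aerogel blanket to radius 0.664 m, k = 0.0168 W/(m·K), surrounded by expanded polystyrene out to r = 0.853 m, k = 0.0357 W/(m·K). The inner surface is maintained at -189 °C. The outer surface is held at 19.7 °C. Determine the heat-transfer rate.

Resistance network (inner→outer):
  R_titanium = (1/0.306 − 1/0.350)/(4πk) = 0.4108/(4π·21.9) = 0.001493 K/W
  R_aerogel blanket = (1/0.350 − 1/0.664)/(4πk) = 1.351/(4π·0.0168) = 6.400 K/W
  R_expanded polystyrene = (1/0.664 − 1/0.853)/(4πk) = 0.3337/(4π·0.0357) = 0.7438 K/W
ΣR = 0.001493 + 6.400 + 0.7438 = 7.145 K/W
Q = ΔT/ΣR = (-189 °C − 19.7 °C)/7.145 = -29.2 W
(Negative Q ⇒ heat flows inward; heat gain = 29.2 W.)

Q = 29.2 W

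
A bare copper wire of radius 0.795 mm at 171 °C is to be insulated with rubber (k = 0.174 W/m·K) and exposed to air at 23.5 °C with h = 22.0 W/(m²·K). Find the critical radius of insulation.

r_cr = 0.791 cm

For a cylinder, r_cr = k_ins/h = 0.174/22.0 = 0.00791 m = 0.791 cm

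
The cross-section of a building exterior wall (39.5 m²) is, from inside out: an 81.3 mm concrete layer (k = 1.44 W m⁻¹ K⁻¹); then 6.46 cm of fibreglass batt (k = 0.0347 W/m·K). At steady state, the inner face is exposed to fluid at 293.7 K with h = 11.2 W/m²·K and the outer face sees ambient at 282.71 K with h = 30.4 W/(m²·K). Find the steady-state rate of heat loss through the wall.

Q = 213 W

Series thermal resistances, inner to outer:
  R_conv,in = 1/(hA) = 1/(11.2·39.5) = 0.002260 K/W
  R_concrete = L/(kA) = 0.0813/(1.44·39.5) = 0.001429 K/W
  R_fibreglass batt = L/(kA) = 0.0646/(0.0347·39.5) = 0.04713 K/W
  R_conv,out = 1/(hA) = 1/(30.4·39.5) = 8.328×10^-4 K/W
ΣR = 0.002260 + 0.001429 + 0.04713 + 8.328×10^-4 = 0.05165 K/W
Q = ΔT/ΣR = (293.7 K − 282.71 K)/0.05165 = 213 W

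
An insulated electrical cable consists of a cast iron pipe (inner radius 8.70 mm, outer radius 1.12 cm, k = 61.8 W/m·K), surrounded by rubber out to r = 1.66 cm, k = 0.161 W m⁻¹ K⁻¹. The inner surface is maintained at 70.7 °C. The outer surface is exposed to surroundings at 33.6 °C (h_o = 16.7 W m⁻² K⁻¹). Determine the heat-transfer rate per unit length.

Q' = 38.5 W/m

Series thermal resistances, inner to outer:
  R'_cast iron = ln(0.0112/0.00870)/(2πk) = 0.2526/(2π·61.8) = 6.505×10^-4 m·K/W
  R'_rubber = ln(0.0166/0.0112)/(2πk) = 0.3935/(2π·0.161) = 0.3890 m·K/W
  R'_conv,out = 1/(2πr h) = 1/(2π·0.0166·16.7) = 0.5741 m·K/W
ΣR = 6.505×10^-4 + 0.3890 + 0.5741 = 0.9638 m·K/W
Q' = ΔT/ΣR = (70.7 °C − 33.6 °C)/0.9638 = 38.5 W/m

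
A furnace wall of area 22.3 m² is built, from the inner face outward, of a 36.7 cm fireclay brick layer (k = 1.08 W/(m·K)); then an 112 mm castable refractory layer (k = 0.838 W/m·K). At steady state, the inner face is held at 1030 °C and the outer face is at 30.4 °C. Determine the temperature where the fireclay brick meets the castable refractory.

T = 313 °C

Series thermal resistances, inner to outer:
  R_fireclay brick = L/(kA) = 0.367/(1.08·22.3) = 0.01524 K/W
  R_castable refractory = L/(kA) = 0.112/(0.838·22.3) = 0.005993 K/W
ΣR = 0.01524 + 0.005993 = 0.02123 K/W
Q = ΔT/ΣR = (1030 °C − 30.4 °C)/0.02123 = 47080 W
From the inner boundary to the fireclay brick/castable refractory interface, ΣR_partial = 0.01524 K/W.
T_interface = T_in − Q·ΣR_partial = 1030 °C − (47080)(0.01524) = 313 °C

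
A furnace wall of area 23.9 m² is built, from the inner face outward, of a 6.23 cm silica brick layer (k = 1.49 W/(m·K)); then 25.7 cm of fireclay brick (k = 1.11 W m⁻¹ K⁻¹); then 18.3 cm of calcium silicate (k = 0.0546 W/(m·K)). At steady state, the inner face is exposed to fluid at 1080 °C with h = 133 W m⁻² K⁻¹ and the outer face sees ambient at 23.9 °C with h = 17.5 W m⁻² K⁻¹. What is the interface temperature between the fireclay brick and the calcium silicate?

Series thermal resistances, inner to outer:
  R_conv,in = 1/(hA) = 1/(133·23.9) = 3.146×10^-4 K/W
  R_silica brick = L/(kA) = 0.0623/(1.49·23.9) = 0.001749 K/W
  R_fireclay brick = L/(kA) = 0.257/(1.11·23.9) = 0.009688 K/W
  R_calcium silicate = L/(kA) = 0.183/(0.0546·23.9) = 0.1402 K/W
  R_conv,out = 1/(hA) = 1/(17.5·23.9) = 0.002391 K/W
ΣR = 3.146×10^-4 + 0.001749 + 0.009688 + 0.1402 + 0.002391 = 0.1543 K/W
Q = ΔT/ΣR = (1080 °C − 23.9 °C)/0.1543 = 6844 W
From the inner boundary to the fireclay brick/calcium silicate interface, ΣR_partial = 0.01175 K/W.
T_interface = T_in − Q·ΣR_partial = 1080 °C − (6844)(0.01175) = 1000 °C

T = 1000 °C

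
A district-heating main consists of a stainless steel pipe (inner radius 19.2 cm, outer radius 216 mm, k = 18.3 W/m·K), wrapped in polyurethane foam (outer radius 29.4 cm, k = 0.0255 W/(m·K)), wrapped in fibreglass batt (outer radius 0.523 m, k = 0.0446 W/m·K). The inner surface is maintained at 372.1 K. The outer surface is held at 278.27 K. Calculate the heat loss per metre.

Q' = 23.6 W/m

Treat each layer as a resistance in series:
  R'_stainless steel = ln(0.216/0.192)/(2πk) = 0.1178/(2π·18.3) = 0.001024 m·K/W
  R'_polyurethane foam = ln(0.294/0.216)/(2πk) = 0.3083/(2π·0.0255) = 1.924 m·K/W
  R'_fibreglass batt = ln(0.523/0.294)/(2πk) = 0.5760/(2π·0.0446) = 2.055 m·K/W
ΣR = 0.001024 + 1.924 + 2.055 = 3.980 m·K/W
Q' = ΔT/ΣR = (372.1 K − 278.27 K)/3.980 = 23.6 W/m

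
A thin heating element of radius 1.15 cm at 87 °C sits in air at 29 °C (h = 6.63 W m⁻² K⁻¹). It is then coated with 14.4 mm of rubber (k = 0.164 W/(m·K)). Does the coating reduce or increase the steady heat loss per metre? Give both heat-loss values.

increases: 27.8 → 33.8 W/m

Critical radius for a cylinder: r_cr = k/h = 0.0247 m = 2.47 cm.
Outer radius after coating: r₂ = 0.0115 + 0.0144 = 0.0259 m.
r₁ < r_cr < r₂: heat loss rises to a maximum at r_cr then falls. Whether the coating helps depends on whether Q(r₂) has dropped back below Q(r₁).
Bare: R = 1/(2πr₁h) = 2.087 m·K/W; Q = 58/2.087 = 27.8 W/m.
Coated: R = R_cond + R_conv = 1.715 m·K/W; Q = 58/1.715 = 33.8 W/m.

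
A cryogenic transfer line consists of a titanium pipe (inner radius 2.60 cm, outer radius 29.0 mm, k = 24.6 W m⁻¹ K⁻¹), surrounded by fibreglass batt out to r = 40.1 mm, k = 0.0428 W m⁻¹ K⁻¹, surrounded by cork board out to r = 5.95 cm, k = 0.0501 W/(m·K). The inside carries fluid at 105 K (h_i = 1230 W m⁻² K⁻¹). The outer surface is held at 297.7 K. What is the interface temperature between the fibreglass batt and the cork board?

Resistance network (inner→outer):
  R'_conv,in = 1/(2πr h) = 1/(2π·0.0260·1230) = 0.004977 m·K/W
  R'_titanium = ln(0.0290/0.0260)/(2πk) = 0.1092/(2π·24.6) = 7.065×10^-4 m·K/W
  R'_fibreglass batt = ln(0.0401/0.0290)/(2πk) = 0.3241/(2π·0.0428) = 1.205 m·K/W
  R'_cork board = ln(0.0595/0.0401)/(2πk) = 0.3946/(2π·0.0501) = 1.254 m·K/W
ΣR = 0.004977 + 7.065×10^-4 + 1.205 + 1.254 = 2.465 m·K/W
Q' = ΔT/ΣR = (105 K − 297.7 K)/2.465 = -78.17 W/m
From the inner boundary to the fibreglass batt/cork board interface, ΣR_partial = 1.211 m·K/W.
T_interface = T_in − Q'·ΣR_partial = 105 K − (-78.17)(1.211) = 199.7 K

T = 199.7 K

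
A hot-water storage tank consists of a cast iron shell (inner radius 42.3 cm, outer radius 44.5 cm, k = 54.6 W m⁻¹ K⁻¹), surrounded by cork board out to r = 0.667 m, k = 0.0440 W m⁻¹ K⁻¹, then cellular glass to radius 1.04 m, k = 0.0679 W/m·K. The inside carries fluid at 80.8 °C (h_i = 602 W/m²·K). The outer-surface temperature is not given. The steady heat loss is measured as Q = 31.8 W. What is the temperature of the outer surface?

Series resistances:
  R_conv,in = 1/(4πr²h) = 1/(4π·0.423²·602) = 7.388×10^-4 K/W
  R_cast iron = (1/0.423 − 1/0.445)/(4πk) = 0.1169/(4π·54.6) = 1.703×10^-4 K/W
  R_cork board = (1/0.445 − 1/0.667)/(4πk) = 0.7479/(4π·0.0440) = 1.353 K/W
  R_cellular glass = (1/0.667 − 1/1.04)/(4πk) = 0.5377/(4π·0.0679) = 0.6302 K/W
ΣR = 1.984 K/W
ΔT = Q·ΣR = 31.8 × 1.984 = 63.09 K
Heat flows outward, so T_out = T_in − ΔT = 80.8 − 63.09 = 17.7 °C

T_out = 17.7 °C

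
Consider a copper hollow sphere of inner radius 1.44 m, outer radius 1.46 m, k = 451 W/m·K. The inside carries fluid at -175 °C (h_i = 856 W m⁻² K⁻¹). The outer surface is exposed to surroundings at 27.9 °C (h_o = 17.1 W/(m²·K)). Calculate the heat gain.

Q = 91.0 kW

Resistance network (inner→outer):
  R_conv,in = 1/(4πr²h) = 1/(4π·1.44²·856) = 4.483×10^-5 K/W
  R_copper = (1/1.44 − 1/1.46)/(4πk) = 0.009513/(4π·451) = 1.679×10^-6 K/W
  R_conv,out = 1/(4πr²h) = 1/(4π·1.46²·17.1) = 0.002183 K/W
ΣR = 4.483×10^-5 + 1.679×10^-6 + 0.002183 = 0.002230 K/W
Q = ΔT/ΣR = (-175 °C − 27.9 °C)/0.002230 = -91000 W
(Negative Q ⇒ heat flows inward; heat gain = 91000 W.)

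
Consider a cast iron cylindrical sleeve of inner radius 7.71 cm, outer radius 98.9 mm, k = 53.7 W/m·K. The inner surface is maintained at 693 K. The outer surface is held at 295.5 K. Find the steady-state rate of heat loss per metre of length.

Q' = 539 kW/m

Q' = 2πk·ΔT/ln(r₂/r₁) = 2π × 53.7 × 397.5 / ln(0.0989/0.0771) = 5.39×10^5 W/m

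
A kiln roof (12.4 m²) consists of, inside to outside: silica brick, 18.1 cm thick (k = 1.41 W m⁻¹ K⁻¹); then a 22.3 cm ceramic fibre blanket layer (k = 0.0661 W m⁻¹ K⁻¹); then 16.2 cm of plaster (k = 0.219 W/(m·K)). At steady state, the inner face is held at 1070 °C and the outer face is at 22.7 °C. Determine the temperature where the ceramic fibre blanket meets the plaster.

Series thermal resistances, inner to outer:
  R_silica brick = L/(kA) = 0.181/(1.41·12.4) = 0.01035 K/W
  R_ceramic fibre blanket = L/(kA) = 0.223/(0.0661·12.4) = 0.2721 K/W
  R_plaster = L/(kA) = 0.162/(0.219·12.4) = 0.05966 K/W
ΣR = 0.01035 + 0.2721 + 0.05966 = 0.3421 K/W
Q = ΔT/ΣR = (1070 °C − 22.7 °C)/0.3421 = 3061 W
From the inner boundary to the ceramic fibre blanket/plaster interface, ΣR_partial = 0.2825 K/W.
T_interface = T_in − Q·ΣR_partial = 1070 °C − (3061)(0.2825) = 205 °C

T = 205 °C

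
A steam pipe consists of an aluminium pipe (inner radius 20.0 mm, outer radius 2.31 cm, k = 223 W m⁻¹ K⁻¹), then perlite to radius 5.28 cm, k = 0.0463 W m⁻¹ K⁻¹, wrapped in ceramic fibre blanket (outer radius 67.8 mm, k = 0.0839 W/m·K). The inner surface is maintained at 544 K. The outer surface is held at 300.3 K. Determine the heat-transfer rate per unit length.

Resistance network (inner→outer):
  R'_aluminium = ln(0.0231/0.0200)/(2πk) = 0.1441/(2π·223) = 1.028×10^-4 m·K/W
  R'_perlite = ln(0.0528/0.0231)/(2πk) = 0.8267/(2π·0.0463) = 2.842 m·K/W
  R'_ceramic fibre blanket = ln(0.0678/0.0528)/(2πk) = 0.2501/(2π·0.0839) = 0.4743 m·K/W
ΣR = 1.028×10^-4 + 2.842 + 0.4743 = 3.316 m·K/W
Q' = ΔT/ΣR = (544 K − 300.3 K)/3.316 = 73.5 W/m

Q' = 73.5 W/m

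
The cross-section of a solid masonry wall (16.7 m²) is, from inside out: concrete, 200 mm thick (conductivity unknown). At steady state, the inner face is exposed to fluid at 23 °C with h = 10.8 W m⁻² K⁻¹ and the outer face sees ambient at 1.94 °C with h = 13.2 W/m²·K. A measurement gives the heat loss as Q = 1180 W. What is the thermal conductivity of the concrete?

k = 1.54 W/m·K

ΣR = ΔT/Q = |23 − 1.94|/1180 = 0.01785 K/W
Known resistances:
  R_conv,in = 1/(hA) = 1/(10.8·16.7) = 0.005544 K/W
  R_conv,out = 1/(hA) = 1/(13.2·16.7) = 0.004536 K/W
R_concrete = ΣR − ΣR_known = 0.01785 − 0.01008 = 0.007770 K/W
L/(kA) = 0.007770 ⇒ k = 0.200/(0.007770·16.7) = 1.54 W/m·K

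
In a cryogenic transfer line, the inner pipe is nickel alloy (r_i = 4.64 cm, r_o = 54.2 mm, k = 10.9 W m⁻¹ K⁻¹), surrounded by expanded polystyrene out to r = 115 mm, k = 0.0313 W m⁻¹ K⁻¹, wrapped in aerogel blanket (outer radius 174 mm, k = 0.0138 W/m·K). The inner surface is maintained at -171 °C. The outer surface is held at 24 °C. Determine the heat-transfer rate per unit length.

Q' = 22.7 W/m

Resistance network (inner→outer):
  R'_nickel alloy = ln(0.0542/0.0464)/(2πk) = 0.1554/(2π·10.9) = 0.002269 m·K/W
  R'_expanded polystyrene = ln(0.115/0.0542)/(2πk) = 0.7523/(2π·0.0313) = 3.825 m·K/W
  R'_aerogel blanket = ln(0.174/0.115)/(2πk) = 0.4141/(2π·0.0138) = 4.776 m·K/W
ΣR = 0.002269 + 3.825 + 4.776 = 8.603 m·K/W
Q' = ΔT/ΣR = (-171 °C − 24 °C)/8.603 = -22.7 W/m
(Negative Q' ⇒ heat flows inward; heat gain = 22.7 W/m.)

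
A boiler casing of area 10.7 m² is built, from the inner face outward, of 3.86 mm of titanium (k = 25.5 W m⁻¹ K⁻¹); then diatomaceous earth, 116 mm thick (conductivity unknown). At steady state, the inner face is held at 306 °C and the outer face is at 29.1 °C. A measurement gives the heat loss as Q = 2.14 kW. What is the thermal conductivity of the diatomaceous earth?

k = 0.0838 W/m·K

ΣR = ΔT/Q = |306 − 29.1|/2140 = 0.1294 K/W
Known resistances:
  R_titanium = L/(kA) = 0.00386/(25.5·10.7) = 1.415×10^-5 K/W
R_diatomaceous earth = ΣR − ΣR_known = 0.1294 − 1.415×10^-5 = 0.1294 K/W
L/(kA) = 0.1294 ⇒ k = 0.116/(0.1294·10.7) = 0.0838 W/m·K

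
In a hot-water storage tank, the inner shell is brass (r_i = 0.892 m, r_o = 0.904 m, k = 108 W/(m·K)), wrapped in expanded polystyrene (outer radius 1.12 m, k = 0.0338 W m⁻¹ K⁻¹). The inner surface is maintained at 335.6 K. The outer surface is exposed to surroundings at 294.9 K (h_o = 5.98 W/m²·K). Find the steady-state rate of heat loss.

Series thermal resistances, inner to outer:
  R_brass = (1/0.892 − 1/0.904)/(4πk) = 0.01488/(4π·108) = 1.097×10^-5 K/W
  R_expanded polystyrene = (1/0.904 − 1/1.12)/(4πk) = 0.2133/(4π·0.0338) = 0.5023 K/W
  R_conv,out = 1/(4πr²h) = 1/(4π·1.12²·5.98) = 0.01061 K/W
ΣR = 1.097×10^-5 + 0.5023 + 0.01061 = 0.5129 K/W
Q = ΔT/ΣR = (335.6 K − 294.9 K)/0.5129 = 79.4 W

Q = 79.4 W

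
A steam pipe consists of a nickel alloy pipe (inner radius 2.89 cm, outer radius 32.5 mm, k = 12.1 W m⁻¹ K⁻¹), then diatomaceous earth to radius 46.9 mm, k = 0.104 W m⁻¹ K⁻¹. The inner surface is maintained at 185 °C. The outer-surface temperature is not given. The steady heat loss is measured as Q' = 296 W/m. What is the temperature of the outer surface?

Series resistances:
  R'_nickel alloy = ln(0.0325/0.0289)/(2πk) = 0.1174/(2π·12.1) = 0.001544 m·K/W
  R'_diatomaceous earth = ln(0.0469/0.0325)/(2πk) = 0.3668/(2π·0.104) = 0.5613 m·K/W
ΣR = 0.5628 m·K/W
ΔT = Q'·ΣR = 296 × 0.5628 = 166.6 K
Heat flows outward, so T_out = T_in − ΔT = 185 − 166.6 = 18.4 °C

T_out = 18.4 °C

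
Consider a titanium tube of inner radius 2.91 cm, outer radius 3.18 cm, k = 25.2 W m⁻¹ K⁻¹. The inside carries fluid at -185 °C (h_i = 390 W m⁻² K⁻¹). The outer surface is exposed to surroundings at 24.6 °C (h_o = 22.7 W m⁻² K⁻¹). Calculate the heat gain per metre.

Resistance network (inner→outer):
  R'_conv,in = 1/(2πr h) = 1/(2π·0.0291·390) = 0.01402 m·K/W
  R'_titanium = ln(0.0318/0.0291)/(2πk) = 0.08873/(2π·25.2) = 5.604×10^-4 m·K/W
  R'_conv,out = 1/(2πr h) = 1/(2π·0.0318·22.7) = 0.2205 m·K/W
ΣR = 0.01402 + 5.604×10^-4 + 0.2205 = 0.2351 m·K/W
Q' = ΔT/ΣR = (-185 °C − 24.6 °C)/0.2351 = -892 W/m
(Negative Q' ⇒ heat flows inward; heat gain = 892 W/m.)

Q' = 892 W/m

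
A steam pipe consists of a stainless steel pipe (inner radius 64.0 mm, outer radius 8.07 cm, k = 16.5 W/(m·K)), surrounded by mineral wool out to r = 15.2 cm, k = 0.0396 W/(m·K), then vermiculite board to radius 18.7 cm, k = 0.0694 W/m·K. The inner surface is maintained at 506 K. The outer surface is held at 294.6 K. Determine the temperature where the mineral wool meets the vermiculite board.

T = 327.8 K

Treat each layer as a resistance in series:
  R'_stainless steel = ln(0.0807/0.0640)/(2πk) = 0.2319/(2π·16.5) = 0.002236 m·K/W
  R'_mineral wool = ln(0.152/0.0807)/(2πk) = 0.6331/(2π·0.0396) = 2.545 m·K/W
  R'_vermiculite board = ln(0.187/0.152)/(2πk) = 0.2072/(2π·0.0694) = 0.4752 m·K/W
ΣR = 0.002236 + 2.545 + 0.4752 = 3.022 m·K/W
Q' = ΔT/ΣR = (506 K − 294.6 K)/3.022 = 69.95 W/m
From the inner boundary to the mineral wool/vermiculite board interface, ΣR_partial = 2.547 m·K/W.
T_interface = T_in − Q'·ΣR_partial = 506 K − (69.95)(2.547) = 327.8 K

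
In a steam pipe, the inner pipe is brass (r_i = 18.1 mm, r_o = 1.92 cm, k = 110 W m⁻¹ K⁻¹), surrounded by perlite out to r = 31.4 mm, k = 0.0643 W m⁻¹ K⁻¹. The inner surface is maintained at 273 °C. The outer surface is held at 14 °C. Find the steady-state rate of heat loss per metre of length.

Treat each layer as a resistance in series:
  R'_brass = ln(0.0192/0.0181)/(2πk) = 0.05900/(2π·110) = 8.536×10^-5 m·K/W
  R'_perlite = ln(0.0314/0.0192)/(2πk) = 0.4919/(2π·0.0643) = 1.218 m·K/W
ΣR = 8.536×10^-5 + 1.218 = 1.218 m·K/W
Q' = ΔT/ΣR = (273 °C − 14 °C)/1.218 = 213 W/m

Q' = 213 W/m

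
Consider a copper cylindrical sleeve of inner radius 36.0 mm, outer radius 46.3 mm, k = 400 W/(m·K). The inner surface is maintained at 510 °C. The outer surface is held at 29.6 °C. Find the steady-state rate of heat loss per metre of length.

Q' = 4800 kW/m

Q' = 2πk·ΔT/ln(r₂/r₁) = 2π × 400 × 480.4 / ln(0.0463/0.0360) = 4.80×10^6 W/m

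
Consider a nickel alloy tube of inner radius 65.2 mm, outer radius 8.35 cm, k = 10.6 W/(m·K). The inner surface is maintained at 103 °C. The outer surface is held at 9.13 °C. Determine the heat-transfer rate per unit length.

Q' = 2πk·ΔT/ln(r₂/r₁) = 2π × 10.6 × 93.87 / ln(0.0835/0.0652) = 25300 W/m

Q' = 25.3 kW/m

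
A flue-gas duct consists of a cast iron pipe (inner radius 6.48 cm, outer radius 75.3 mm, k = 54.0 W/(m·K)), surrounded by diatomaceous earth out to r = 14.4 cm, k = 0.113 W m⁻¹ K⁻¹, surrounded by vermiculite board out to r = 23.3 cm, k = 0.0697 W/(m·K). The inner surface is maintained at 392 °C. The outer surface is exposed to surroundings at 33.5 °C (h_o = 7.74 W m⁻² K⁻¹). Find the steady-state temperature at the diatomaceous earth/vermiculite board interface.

T = 236 °C

Resistance network (inner→outer):
  R'_cast iron = ln(0.0753/0.0648)/(2πk) = 0.1502/(2π·54.0) = 4.426×10^-4 m·K/W
  R'_diatomaceous earth = ln(0.144/0.0753)/(2πk) = 0.6483/(2π·0.113) = 0.9131 m·K/W
  R'_vermiculite board = ln(0.233/0.144)/(2πk) = 0.4812/(2π·0.0697) = 1.099 m·K/W
  R'_conv,out = 1/(2πr h) = 1/(2π·0.233·7.74) = 0.08825 m·K/W
ΣR = 4.426×10^-4 + 0.9131 + 1.099 + 0.08825 = 2.101 m·K/W
Q' = ΔT/ΣR = (392 °C − 33.5 °C)/2.101 = 170.6 W/m
From the inner boundary to the diatomaceous earth/vermiculite board interface, ΣR_partial = 0.9135 m·K/W.
T_interface = T_in − Q'·ΣR_partial = 392 °C − (170.6)(0.9135) = 236 °C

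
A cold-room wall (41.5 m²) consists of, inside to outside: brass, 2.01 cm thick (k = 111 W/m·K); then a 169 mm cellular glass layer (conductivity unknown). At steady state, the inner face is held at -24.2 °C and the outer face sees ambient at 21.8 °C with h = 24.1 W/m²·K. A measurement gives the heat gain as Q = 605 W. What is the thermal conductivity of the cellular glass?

k = 0.0543 W/m·K

ΣR = ΔT/Q = |-24.2 − 21.8|/605 = 0.07603 K/W
Known resistances:
  R_brass = L/(kA) = 0.0201/(111·41.5) = 4.363×10^-6 K/W
  R_conv,out = 1/(hA) = 1/(24.1·41.5) = 9.999×10^-4 K/W
R_cellular glass = ΣR − ΣR_known = 0.07603 − 0.001004 = 0.07503 K/W
L/(kA) = 0.07503 ⇒ k = 0.169/(0.07503·41.5) = 0.0543 W/m·K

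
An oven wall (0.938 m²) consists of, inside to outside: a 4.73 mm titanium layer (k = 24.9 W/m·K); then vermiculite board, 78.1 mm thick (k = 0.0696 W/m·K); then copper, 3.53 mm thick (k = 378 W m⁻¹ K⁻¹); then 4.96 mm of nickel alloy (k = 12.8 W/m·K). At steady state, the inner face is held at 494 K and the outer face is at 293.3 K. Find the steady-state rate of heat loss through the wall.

Q = 168 W

Resistance network (inner→outer):
  R_titanium = L/(kA) = 0.00473/(24.9·0.938) = 2.025×10^-4 K/W
  R_vermiculite board = L/(kA) = 0.0781/(0.0696·0.938) = 1.196 K/W
  R_copper = L/(kA) = 0.00353/(378·0.938) = 9.956×10^-6 K/W
  R_nickel alloy = L/(kA) = 0.00496/(12.8·0.938) = 4.131×10^-4 K/W
ΣR = 2.025×10^-4 + 1.196 + 9.956×10^-6 + 4.131×10^-4 = 1.197 K/W
Q = ΔT/ΣR = (494 K − 293.3 K)/1.197 = 168 W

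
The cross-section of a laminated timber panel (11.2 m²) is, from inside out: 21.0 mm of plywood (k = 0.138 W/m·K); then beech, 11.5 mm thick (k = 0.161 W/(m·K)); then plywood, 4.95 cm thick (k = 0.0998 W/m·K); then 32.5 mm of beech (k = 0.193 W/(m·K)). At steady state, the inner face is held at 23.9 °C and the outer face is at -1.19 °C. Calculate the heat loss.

Q = 316 W

Resistance network (inner→outer):
  R_plywood = L/(kA) = 0.0210/(0.138·11.2) = 0.01359 K/W
  R_beech = L/(kA) = 0.0115/(0.161·11.2) = 0.006378 K/W
  R_plywood = L/(kA) = 0.0495/(0.0998·11.2) = 0.04428 K/W
  R_beech = L/(kA) = 0.0325/(0.193·11.2) = 0.01504 K/W
ΣR = 0.01359 + 0.006378 + 0.04428 + 0.01504 = 0.07929 K/W
Q = ΔT/ΣR = (23.9 °C − -1.19 °C)/0.07929 = 316 W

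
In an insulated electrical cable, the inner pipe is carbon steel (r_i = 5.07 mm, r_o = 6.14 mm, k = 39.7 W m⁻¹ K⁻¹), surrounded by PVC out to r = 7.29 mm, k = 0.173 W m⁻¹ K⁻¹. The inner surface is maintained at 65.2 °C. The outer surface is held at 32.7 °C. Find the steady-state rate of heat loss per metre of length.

Q' = 205 W/m

Resistance network (inner→outer):
  R'_carbon steel = ln(0.00614/0.00507)/(2πk) = 0.1915/(2π·39.7) = 7.676×10^-4 m·K/W
  R'_PVC = ln(0.00729/0.00614)/(2πk) = 0.1717/(2π·0.173) = 0.1579 m·K/W
ΣR = 7.676×10^-4 + 0.1579 = 0.1587 m·K/W
Q' = ΔT/ΣR = (65.2 °C − 32.7 °C)/0.1587 = 205 W/m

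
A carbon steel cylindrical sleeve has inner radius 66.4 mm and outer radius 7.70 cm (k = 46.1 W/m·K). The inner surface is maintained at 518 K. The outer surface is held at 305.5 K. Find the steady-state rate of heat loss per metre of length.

Q' = 2πk·ΔT/ln(r₂/r₁) = 2π × 46.1 × 212.5 / ln(0.0770/0.0664) = 4.16×10^5 W/m

Q' = 4.16×10^5 W/m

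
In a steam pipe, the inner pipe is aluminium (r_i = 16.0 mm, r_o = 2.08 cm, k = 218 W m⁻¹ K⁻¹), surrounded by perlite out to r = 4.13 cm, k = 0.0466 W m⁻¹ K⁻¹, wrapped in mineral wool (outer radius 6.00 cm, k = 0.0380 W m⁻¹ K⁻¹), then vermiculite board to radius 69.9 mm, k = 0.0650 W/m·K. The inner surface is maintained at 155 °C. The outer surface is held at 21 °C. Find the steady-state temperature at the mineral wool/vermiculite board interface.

T = 32.7 °C

Series thermal resistances, inner to outer:
  R'_aluminium = ln(0.0208/0.0160)/(2πk) = 0.2624/(2π·218) = 1.915×10^-4 m·K/W
  R'_perlite = ln(0.0413/0.0208)/(2πk) = 0.6859/(2π·0.0466) = 2.343 m·K/W
  R'_mineral wool = ln(0.0600/0.0413)/(2πk) = 0.3735/(2π·0.0380) = 1.564 m·K/W
  R'_vermiculite board = ln(0.0699/0.0600)/(2πk) = 0.1527/(2π·0.0650) = 0.3739 m·K/W
ΣR = 1.915×10^-4 + 2.343 + 1.564 + 0.3739 = 4.281 m·K/W
Q' = ΔT/ΣR = (155 °C − 21 °C)/4.281 = 31.30 W/m
From the inner boundary to the mineral wool/vermiculite board interface, ΣR_partial = 3.907 m·K/W.
T_interface = T_in − Q'·ΣR_partial = 155 °C − (31.30)(3.907) = 32.7 °C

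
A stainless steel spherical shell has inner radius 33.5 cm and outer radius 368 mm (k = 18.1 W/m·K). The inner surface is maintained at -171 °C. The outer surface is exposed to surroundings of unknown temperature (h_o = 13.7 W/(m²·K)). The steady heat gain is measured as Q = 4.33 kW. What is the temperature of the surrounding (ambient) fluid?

T_out = 19.8 °C

Sum the resistances:
  R_stainless steel = (1/0.335 − 1/0.368)/(4πk) = 0.2677/(4π·18.1) = 0.001177 K/W
  R_conv,out = 1/(4πr²h) = 1/(4π·0.368²·13.7) = 0.04289 K/W
ΣR = 0.04407 K/W
ΔT = Q·ΣR = 4330 × 0.04407 = 190.8 K
Heat flows inward, so T_out = T_in + ΔT = -171 + 190.8 = 19.8 °C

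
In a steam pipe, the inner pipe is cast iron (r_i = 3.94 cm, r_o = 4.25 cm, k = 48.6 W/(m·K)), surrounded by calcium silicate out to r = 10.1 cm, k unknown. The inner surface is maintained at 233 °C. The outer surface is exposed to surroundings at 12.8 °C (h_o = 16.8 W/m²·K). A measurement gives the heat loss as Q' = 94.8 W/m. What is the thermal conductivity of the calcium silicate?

k = 0.0618 W/m·K

ΣR = ΔT/Q' = |233 − 12.8|/94.8 = 2.323 m·K/W
Known resistances:
  R'_cast iron = ln(0.0425/0.0394)/(2πk) = 0.07574/(2π·48.6) = 2.480×10^-4 m·K/W
  R'_conv,out = 1/(2πr h) = 1/(2π·0.101·16.8) = 0.09380 m·K/W
R_calcium silicate = ΣR − ΣR_known = 2.323 − 0.09405 = 2.229 m·K/W
ln(r₂/r₁)/(2πk) = 2.229 ⇒ k = 0.8656/(2π·2.229) = 0.0618 W/m·K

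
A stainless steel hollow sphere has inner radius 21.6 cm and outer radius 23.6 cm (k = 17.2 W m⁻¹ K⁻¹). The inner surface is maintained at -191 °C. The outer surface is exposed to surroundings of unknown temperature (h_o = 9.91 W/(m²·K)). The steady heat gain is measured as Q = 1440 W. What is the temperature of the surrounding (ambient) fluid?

Sum the resistances:
  R_stainless steel = (1/0.216 − 1/0.236)/(4πk) = 0.3923/(4π·17.2) = 0.001815 K/W
  R_conv,out = 1/(4πr²h) = 1/(4π·0.236²·9.91) = 0.1442 K/W
ΣR = 0.1460 K/W
ΔT = Q·ΣR = 1440 × 0.1460 = 210.2 K
Heat flows inward, so T_out = T_in + ΔT = -191 + 210.2 = 19.2 °C

T_out = 19.2 °C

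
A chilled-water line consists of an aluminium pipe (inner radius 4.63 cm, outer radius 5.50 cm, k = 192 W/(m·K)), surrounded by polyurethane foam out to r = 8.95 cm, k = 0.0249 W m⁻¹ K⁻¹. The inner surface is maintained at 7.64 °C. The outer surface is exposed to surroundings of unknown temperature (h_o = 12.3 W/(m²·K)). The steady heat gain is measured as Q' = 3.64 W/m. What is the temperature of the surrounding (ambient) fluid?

Sum the resistances:
  R'_aluminium = ln(0.0550/0.0463)/(2πk) = 0.1722/(2π·192) = 1.427×10^-4 m·K/W
  R'_polyurethane foam = ln(0.0895/0.0550)/(2πk) = 0.4869/(2π·0.0249) = 3.112 m·K/W
  R'_conv,out = 1/(2πr h) = 1/(2π·0.0895·12.3) = 0.1446 m·K/W
ΣR = 3.257 m·K/W
ΔT = Q'·ΣR = 3.64 × 3.257 = 11.86 K
Heat flows inward, so T_out = T_in + ΔT = 7.64 + 11.86 = 19.5 °C

T_out = 19.5 °C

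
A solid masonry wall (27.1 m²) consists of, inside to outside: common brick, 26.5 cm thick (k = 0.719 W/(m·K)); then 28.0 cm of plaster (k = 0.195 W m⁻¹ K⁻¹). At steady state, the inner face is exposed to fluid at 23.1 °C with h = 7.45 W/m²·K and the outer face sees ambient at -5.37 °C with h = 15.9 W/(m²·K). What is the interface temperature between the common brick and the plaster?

Resistance network (inner→outer):
  R_conv,in = 1/(hA) = 1/(7.45·27.1) = 0.004953 K/W
  R_common brick = L/(kA) = 0.265/(0.719·27.1) = 0.01360 K/W
  R_plaster = L/(kA) = 0.280/(0.195·27.1) = 0.05299 K/W
  R_conv,out = 1/(hA) = 1/(15.9·27.1) = 0.002321 K/W
ΣR = 0.004953 + 0.01360 + 0.05299 + 0.002321 = 0.07386 K/W
Q = ΔT/ΣR = (23.1 °C − -5.37 °C)/0.07386 = 385.5 W
From the inner boundary to the common brick/plaster interface, ΣR_partial = 0.01855 K/W.
T_interface = T_in − Q·ΣR_partial = 23.1 °C − (385.5)(0.01855) = 15.9 °C

T = 15.9 °C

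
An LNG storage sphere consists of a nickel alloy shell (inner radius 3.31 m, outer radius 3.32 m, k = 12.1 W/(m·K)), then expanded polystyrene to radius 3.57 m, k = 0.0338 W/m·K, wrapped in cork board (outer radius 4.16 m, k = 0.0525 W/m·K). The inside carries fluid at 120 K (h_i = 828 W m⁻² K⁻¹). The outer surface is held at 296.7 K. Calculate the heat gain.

Q = 1610 W

Treat each layer as a resistance in series:
  R_conv,in = 1/(4πr²h) = 1/(4π·3.31²·828) = 8.772×10^-6 K/W
  R_nickel alloy = (1/3.31 − 1/3.32)/(4πk) = 9.100×10^-4/(4π·12.1) = 5.985×10^-6 K/W
  R_expanded polystyrene = (1/3.32 − 1/3.57)/(4πk) = 0.02109/(4π·0.0338) = 0.04966 K/W
  R_cork board = (1/3.57 − 1/4.16)/(4πk) = 0.03973/(4π·0.0525) = 0.06022 K/W
ΣR = 8.772×10^-6 + 5.985×10^-6 + 0.04966 + 0.06022 = 0.1099 K/W
Q = ΔT/ΣR = (120 K − 296.7 K)/0.1099 = -1610 W
(Negative Q ⇒ heat flows inward; heat gain = 1610 W.)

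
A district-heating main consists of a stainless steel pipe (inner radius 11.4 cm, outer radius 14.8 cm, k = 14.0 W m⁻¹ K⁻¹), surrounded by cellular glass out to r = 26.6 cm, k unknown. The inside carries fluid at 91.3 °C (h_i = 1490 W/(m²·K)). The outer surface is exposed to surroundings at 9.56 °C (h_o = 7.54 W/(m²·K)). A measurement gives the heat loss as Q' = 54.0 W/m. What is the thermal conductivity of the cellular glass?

k = 0.0652 W/m·K

ΣR = ΔT/Q' = |91.3 − 9.56|/54.0 = 1.514 m·K/W
Known resistances:
  R'_conv,in = 1/(2πr h) = 1/(2π·0.114·1490) = 9.370×10^-4 m·K/W
  R'_stainless steel = ln(0.148/0.114)/(2πk) = 0.2610/(2π·14.0) = 0.002967 m·K/W
  R'_conv,out = 1/(2πr h) = 1/(2π·0.266·7.54) = 0.07935 m·K/W
R_cellular glass = ΣR − ΣR_known = 1.514 − 0.08325 = 1.431 m·K/W
ln(r₂/r₁)/(2πk) = 1.431 ⇒ k = 0.5863/(2π·1.431) = 0.0652 W/m·K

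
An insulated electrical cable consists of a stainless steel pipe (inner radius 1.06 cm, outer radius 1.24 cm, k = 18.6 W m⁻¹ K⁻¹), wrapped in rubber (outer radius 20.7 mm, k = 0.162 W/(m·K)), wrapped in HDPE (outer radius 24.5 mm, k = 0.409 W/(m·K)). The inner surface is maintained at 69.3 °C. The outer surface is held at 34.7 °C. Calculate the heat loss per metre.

Q' = 60.7 W/m

Series thermal resistances, inner to outer:
  R'_stainless steel = ln(0.0124/0.0106)/(2πk) = 0.1568/(2π·18.6) = 0.001342 m·K/W
  R'_rubber = ln(0.0207/0.0124)/(2πk) = 0.5124/(2π·0.162) = 0.5034 m·K/W
  R'_HDPE = ln(0.0245/0.0207)/(2πk) = 0.1685/(2π·0.409) = 0.06558 m·K/W
ΣR = 0.001342 + 0.5034 + 0.06558 = 0.5703 m·K/W
Q' = ΔT/ΣR = (69.3 °C − 34.7 °C)/0.5703 = 60.7 W/m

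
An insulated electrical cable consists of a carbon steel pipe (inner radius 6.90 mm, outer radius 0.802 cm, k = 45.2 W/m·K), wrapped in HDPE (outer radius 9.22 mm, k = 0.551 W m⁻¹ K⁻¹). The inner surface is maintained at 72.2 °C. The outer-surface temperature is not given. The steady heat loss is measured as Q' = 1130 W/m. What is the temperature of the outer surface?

T_out = 26.1 °C

Series resistances:
  R'_carbon steel = ln(0.00802/0.00690)/(2πk) = 0.1504/(2π·45.2) = 5.296×10^-4 m·K/W
  R'_HDPE = ln(0.00922/0.00802)/(2πk) = 0.1394/(2π·0.551) = 0.04028 m·K/W
ΣR = 0.04081 m·K/W
ΔT = Q'·ΣR = 1130 × 0.04081 = 46.12 K
Heat flows outward, so T_out = T_in − ΔT = 72.2 − 46.12 = 26.1 °C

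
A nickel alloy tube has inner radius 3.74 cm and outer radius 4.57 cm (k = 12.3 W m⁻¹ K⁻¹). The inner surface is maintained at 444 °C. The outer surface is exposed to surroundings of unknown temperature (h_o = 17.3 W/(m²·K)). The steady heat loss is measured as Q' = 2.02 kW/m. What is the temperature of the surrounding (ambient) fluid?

Sum the resistances:
  R'_nickel alloy = ln(0.0457/0.0374)/(2πk) = 0.2004/(2π·12.3) = 0.002593 m·K/W
  R'_conv,out = 1/(2πr h) = 1/(2π·0.0457·17.3) = 0.2013 m·K/W
ΣR = 0.2039 m·K/W
ΔT = Q'·ΣR = 2020 × 0.2039 = 411.9 K
Heat flows outward, so T_out = T_in − ΔT = 444 − 411.9 = 32.1 °C

T_out = 32.1 °C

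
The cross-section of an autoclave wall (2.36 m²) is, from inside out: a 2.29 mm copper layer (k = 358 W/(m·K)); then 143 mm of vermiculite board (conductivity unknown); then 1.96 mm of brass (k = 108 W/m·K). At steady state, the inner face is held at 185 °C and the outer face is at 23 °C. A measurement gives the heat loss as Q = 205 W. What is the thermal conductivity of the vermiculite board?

ΣR = ΔT/Q = |185 − 23|/205 = 0.7902 K/W
Known resistances:
  R_copper = L/(kA) = 0.00229/(358·2.36) = 2.710×10^-6 K/W
  R_brass = L/(kA) = 0.00196/(108·2.36) = 7.690×10^-6 K/W
R_vermiculite board = ΣR − ΣR_known = 0.7902 − 1.040×10^-5 = 0.7902 K/W
L/(kA) = 0.7902 ⇒ k = 0.143/(0.7902·2.36) = 0.0767 W/m·K

k = 0.0767 W/m·K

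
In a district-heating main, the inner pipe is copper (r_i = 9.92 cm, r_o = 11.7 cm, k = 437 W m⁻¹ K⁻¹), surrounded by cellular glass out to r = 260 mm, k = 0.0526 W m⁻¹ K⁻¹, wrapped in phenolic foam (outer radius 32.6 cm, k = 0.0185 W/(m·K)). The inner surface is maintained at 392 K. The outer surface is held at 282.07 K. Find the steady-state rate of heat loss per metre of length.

Q' = 25.2 W/m

Resistance network (inner→outer):
  R'_copper = ln(0.117/0.0992)/(2πk) = 0.1650/(2π·437) = 6.011×10^-5 m·K/W
  R'_cellular glass = ln(0.260/0.117)/(2πk) = 0.7985/(2π·0.0526) = 2.416 m·K/W
  R'_phenolic foam = ln(0.326/0.260)/(2πk) = 0.2262/(2π·0.0185) = 1.946 m·K/W
ΣR = 6.011×10^-5 + 2.416 + 1.946 = 4.362 m·K/W
Q' = ΔT/ΣR = (392 K − 282.07 K)/4.362 = 25.2 W/m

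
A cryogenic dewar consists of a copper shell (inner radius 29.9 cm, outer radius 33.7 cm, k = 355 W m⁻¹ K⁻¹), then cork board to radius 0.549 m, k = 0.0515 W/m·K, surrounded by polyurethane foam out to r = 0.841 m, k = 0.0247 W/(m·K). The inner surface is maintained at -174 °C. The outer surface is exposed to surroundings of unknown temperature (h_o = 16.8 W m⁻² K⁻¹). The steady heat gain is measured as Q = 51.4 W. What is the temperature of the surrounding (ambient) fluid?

Sum the resistances:
  R_copper = (1/0.299 − 1/0.337)/(4πk) = 0.3771/(4π·355) = 8.454×10^-5 K/W
  R_cork board = (1/0.337 − 1/0.549)/(4πk) = 1.146/(4π·0.0515) = 1.771 K/W
  R_polyurethane foam = (1/0.549 − 1/0.841)/(4πk) = 0.6324/(4π·0.0247) = 2.038 K/W
  R_conv,out = 1/(4πr²h) = 1/(4π·0.841²·16.8) = 0.006697 K/W
ΣR = 3.815 K/W
ΔT = Q·ΣR = 51.4 × 3.815 = 196.1 K
Heat flows inward, so T_out = T_in + ΔT = -174 + 196.1 = 22.1 °C

T_out = 22.1 °C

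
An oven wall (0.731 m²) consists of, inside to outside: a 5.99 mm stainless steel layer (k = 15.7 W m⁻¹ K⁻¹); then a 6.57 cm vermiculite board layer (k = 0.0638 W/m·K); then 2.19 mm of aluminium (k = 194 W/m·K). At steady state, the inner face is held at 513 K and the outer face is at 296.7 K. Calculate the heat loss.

Series thermal resistances, inner to outer:
  R_stainless steel = L/(kA) = 0.00599/(15.7·0.731) = 5.219×10^-4 K/W
  R_vermiculite board = L/(kA) = 0.0657/(0.0638·0.731) = 1.409 K/W
  R_aluminium = L/(kA) = 0.00219/(194·0.731) = 1.544×10^-5 K/W
ΣR = 5.219×10^-4 + 1.409 + 1.544×10^-5 = 1.410 K/W
Q = ΔT/ΣR = (513 K − 296.7 K)/1.410 = 153 W

Q = 153 W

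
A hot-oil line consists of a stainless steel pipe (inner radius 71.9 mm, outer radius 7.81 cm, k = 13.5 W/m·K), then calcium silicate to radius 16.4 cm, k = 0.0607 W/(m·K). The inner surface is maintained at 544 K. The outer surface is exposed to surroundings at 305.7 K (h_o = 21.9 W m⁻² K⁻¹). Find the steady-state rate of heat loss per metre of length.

Q' = 120 W/m

Series thermal resistances, inner to outer:
  R'_stainless steel = ln(0.0781/0.0719)/(2πk) = 0.08271/(2π·13.5) = 9.751×10^-4 m·K/W
  R'_calcium silicate = ln(0.164/0.0781)/(2πk) = 0.7419/(2π·0.0607) = 1.945 m·K/W
  R'_conv,out = 1/(2πr h) = 1/(2π·0.164·21.9) = 0.04431 m·K/W
ΣR = 9.751×10^-4 + 1.945 + 0.04431 = 1.990 m·K/W
Q' = ΔT/ΣR = (544 K − 305.7 K)/1.990 = 120 W/m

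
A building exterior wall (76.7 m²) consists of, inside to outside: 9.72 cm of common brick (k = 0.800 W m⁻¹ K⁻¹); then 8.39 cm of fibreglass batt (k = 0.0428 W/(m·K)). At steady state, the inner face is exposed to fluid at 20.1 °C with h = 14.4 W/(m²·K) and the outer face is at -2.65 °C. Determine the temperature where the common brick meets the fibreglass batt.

T = 18.1 °C

Series thermal resistances, inner to outer:
  R_conv,in = 1/(hA) = 1/(14.4·76.7) = 9.054×10^-4 K/W
  R_common brick = L/(kA) = 0.0972/(0.800·76.7) = 0.001584 K/W
  R_fibreglass batt = L/(kA) = 0.0839/(0.0428·76.7) = 0.02556 K/W
ΣR = 9.054×10^-4 + 0.001584 + 0.02556 = 0.02805 K/W
Q = ΔT/ΣR = (20.1 °C − -2.65 °C)/0.02805 = 811.1 W
From the inner boundary to the common brick/fibreglass batt interface, ΣR_partial = 0.002489 K/W.
T_interface = T_in − Q·ΣR_partial = 20.1 °C − (811.1)(0.002489) = 18.1 °C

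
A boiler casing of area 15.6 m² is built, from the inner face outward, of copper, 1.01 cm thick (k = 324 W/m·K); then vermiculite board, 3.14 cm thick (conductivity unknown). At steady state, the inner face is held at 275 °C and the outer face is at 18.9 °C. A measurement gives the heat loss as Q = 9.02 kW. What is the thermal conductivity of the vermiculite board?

k = 0.0709 W/m·K

ΣR = ΔT/Q = |275 − 18.9|/9020 = 0.02839 K/W
Known resistances:
  R_copper = L/(kA) = 0.0101/(324·15.6) = 1.998×10^-6 K/W
R_vermiculite board = ΣR − ΣR_known = 0.02839 − 1.998×10^-6 = 0.02839 K/W
L/(kA) = 0.02839 ⇒ k = 0.0314/(0.02839·15.6) = 0.0709 W/m·K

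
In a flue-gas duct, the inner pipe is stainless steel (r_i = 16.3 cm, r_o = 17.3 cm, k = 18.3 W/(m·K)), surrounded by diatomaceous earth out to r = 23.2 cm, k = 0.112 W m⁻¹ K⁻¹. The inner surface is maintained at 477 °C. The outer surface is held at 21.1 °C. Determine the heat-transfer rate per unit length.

Series thermal resistances, inner to outer:
  R'_stainless steel = ln(0.173/0.163)/(2πk) = 0.05954/(2π·18.3) = 5.178×10^-4 m·K/W
  R'_diatomaceous earth = ln(0.232/0.173)/(2πk) = 0.2934/(2π·0.112) = 0.4170 m·K/W
ΣR = 5.178×10^-4 + 0.4170 = 0.4175 m·K/W
Q' = ΔT/ΣR = (477 °C − 21.1 °C)/0.4175 = 1090 W/m

Q' = 1090 W/m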